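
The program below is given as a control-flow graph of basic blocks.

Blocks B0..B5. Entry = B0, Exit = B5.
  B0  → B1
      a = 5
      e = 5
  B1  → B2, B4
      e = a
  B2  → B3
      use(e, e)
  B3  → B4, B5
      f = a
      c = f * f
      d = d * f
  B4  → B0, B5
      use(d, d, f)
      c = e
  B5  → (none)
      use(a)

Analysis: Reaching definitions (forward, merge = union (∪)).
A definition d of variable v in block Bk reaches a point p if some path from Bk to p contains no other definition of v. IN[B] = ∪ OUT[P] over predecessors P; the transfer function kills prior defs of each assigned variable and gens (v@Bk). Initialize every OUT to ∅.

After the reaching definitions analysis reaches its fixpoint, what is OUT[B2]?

Answer: {a@B0, c@B4, d@B3, e@B1, f@B3}

Working:
Per-block solution:
  B0:  IN={a@B0, c@B4, d@B3, e@B1, f@B3}  OUT={a@B0, c@B4, d@B3, e@B0, f@B3}
  B1:  IN={a@B0, c@B4, d@B3, e@B0, f@B3}  OUT={a@B0, c@B4, d@B3, e@B1, f@B3}
  B2:  IN={a@B0, c@B4, d@B3, e@B1, f@B3}  OUT={a@B0, c@B4, d@B3, e@B1, f@B3}
  B3:  IN={a@B0, c@B4, d@B3, e@B1, f@B3}  OUT={a@B0, c@B3, d@B3, e@B1, f@B3}
  B4:  IN={a@B0, c@B3, c@B4, d@B3, e@B1, f@B3}  OUT={a@B0, c@B4, d@B3, e@B1, f@B3}
  B5:  IN={a@B0, c@B3, c@B4, d@B3, e@B1, f@B3}  OUT={a@B0, c@B3, c@B4, d@B3, e@B1, f@B3}

Merge at B2: IN[B2] = OUT[B1] = {a@B0, c@B4, d@B3, e@B1, f@B3}
Applying B2's transfer function to that IN value gives OUT[B2] (row B2 above).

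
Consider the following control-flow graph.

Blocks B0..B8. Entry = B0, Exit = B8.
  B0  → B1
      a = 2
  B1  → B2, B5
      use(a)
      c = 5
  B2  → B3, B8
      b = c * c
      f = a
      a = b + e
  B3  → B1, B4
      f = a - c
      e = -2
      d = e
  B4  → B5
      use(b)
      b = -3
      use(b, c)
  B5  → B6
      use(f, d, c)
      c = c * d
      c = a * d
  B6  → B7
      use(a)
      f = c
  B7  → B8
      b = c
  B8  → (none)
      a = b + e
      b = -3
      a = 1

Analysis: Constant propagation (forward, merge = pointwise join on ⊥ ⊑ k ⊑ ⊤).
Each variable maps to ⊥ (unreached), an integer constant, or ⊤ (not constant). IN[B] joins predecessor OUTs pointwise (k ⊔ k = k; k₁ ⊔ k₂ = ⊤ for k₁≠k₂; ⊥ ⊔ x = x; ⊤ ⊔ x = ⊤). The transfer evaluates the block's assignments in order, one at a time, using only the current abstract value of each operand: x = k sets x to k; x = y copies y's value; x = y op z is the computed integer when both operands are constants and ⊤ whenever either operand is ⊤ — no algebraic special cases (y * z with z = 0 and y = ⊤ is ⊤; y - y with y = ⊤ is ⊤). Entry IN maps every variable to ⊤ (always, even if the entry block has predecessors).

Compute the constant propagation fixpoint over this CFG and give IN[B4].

Answer: {a: ⊤, b: 25, c: 5, d: -2, e: -2, f: ⊤}

Derivation:
Converged values:
  B0: | IN=(all ⊤) | OUT={a:2; rest ⊤}
  B1: | IN=(all ⊤) | OUT={c:5; rest ⊤}
  B2: | IN={c:5; rest ⊤} | OUT={b:25, c:5; rest ⊤}
  B3: | IN={b:25, c:5; rest ⊤} | OUT={b:25, c:5, d:-2, e:-2; rest ⊤}
  B4: | IN={b:25, c:5, d:-2, e:-2; rest ⊤} | OUT={b:-3, c:5, d:-2, e:-2; rest ⊤}
  B5: | IN={c:5; rest ⊤} | OUT=(all ⊤)
  B6: | IN=(all ⊤) | OUT=(all ⊤)
  B7: | IN=(all ⊤) | OUT=(all ⊤)
  B8: | IN=(all ⊤) | OUT={a:1, b:-3; rest ⊤}

Merge at B4: IN[B4] = OUT[B3] = {a: ⊤, b: 25, c: 5, d: -2, e: -2, f: ⊤}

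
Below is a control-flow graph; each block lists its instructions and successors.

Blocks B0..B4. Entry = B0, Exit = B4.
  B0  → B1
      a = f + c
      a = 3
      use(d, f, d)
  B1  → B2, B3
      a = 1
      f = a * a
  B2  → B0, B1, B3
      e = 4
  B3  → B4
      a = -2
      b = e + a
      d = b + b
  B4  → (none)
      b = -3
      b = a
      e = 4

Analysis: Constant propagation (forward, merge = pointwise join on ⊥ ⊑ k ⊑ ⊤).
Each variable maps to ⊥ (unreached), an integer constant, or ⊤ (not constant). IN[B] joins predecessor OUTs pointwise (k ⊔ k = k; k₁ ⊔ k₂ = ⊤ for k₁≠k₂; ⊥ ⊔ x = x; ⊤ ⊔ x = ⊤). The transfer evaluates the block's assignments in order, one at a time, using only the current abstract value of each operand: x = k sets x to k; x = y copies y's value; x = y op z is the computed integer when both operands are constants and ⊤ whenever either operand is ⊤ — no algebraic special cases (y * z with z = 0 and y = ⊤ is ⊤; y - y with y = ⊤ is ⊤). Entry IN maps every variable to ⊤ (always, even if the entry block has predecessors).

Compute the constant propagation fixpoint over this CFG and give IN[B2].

Answer: {a: 1, b: ⊤, c: ⊤, d: ⊤, e: ⊤, f: 1}

Trace:
Fixpoint table:
  B0:   IN=(all ⊤)   OUT={a:3; rest ⊤}
  B1:   IN=(all ⊤)   OUT={a:1, f:1; rest ⊤}
  B2:   IN={a:1, f:1; rest ⊤}   OUT={a:1, e:4, f:1; rest ⊤}
  B3:   IN={a:1, f:1; rest ⊤}   OUT={a:-2, f:1; rest ⊤}
  B4:   IN={a:-2, f:1; rest ⊤}   OUT={a:-2, b:-2, e:4, f:1; rest ⊤}

Merge at B2: IN[B2] = OUT[B1] = {a: 1, b: ⊤, c: ⊤, d: ⊤, e: ⊤, f: 1}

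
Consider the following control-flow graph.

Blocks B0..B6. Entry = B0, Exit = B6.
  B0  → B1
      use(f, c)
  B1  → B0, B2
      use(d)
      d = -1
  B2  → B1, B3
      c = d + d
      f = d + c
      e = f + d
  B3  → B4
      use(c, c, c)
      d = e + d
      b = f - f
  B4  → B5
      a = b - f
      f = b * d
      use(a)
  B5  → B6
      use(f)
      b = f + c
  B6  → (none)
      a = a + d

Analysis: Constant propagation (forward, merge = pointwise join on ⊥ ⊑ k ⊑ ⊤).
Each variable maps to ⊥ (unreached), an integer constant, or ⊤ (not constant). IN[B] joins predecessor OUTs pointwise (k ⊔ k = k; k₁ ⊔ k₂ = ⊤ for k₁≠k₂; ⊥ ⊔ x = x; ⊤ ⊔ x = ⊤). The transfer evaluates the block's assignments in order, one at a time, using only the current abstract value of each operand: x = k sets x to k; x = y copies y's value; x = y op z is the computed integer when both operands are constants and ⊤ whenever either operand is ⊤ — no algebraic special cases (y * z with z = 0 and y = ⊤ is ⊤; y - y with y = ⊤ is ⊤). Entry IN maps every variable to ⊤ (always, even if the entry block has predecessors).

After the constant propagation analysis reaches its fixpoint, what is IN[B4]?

Per-block solution:
  B0: | IN=(all ⊤) | OUT=(all ⊤)
  B1: | IN=(all ⊤) | OUT={d:-1; rest ⊤}
  B2: | IN={d:-1; rest ⊤} | OUT={c:-2, d:-1, e:-4, f:-3; rest ⊤}
  B3: | IN={c:-2, d:-1, e:-4, f:-3; rest ⊤} | OUT={b:0, c:-2, d:-5, e:-4, f:-3; rest ⊤}
  B4: | IN={b:0, c:-2, d:-5, e:-4, f:-3; rest ⊤} | OUT={a:3, b:0, c:-2, d:-5, e:-4, f:0; rest ⊤}
  B5: | IN={a:3, b:0, c:-2, d:-5, e:-4, f:0; rest ⊤} | OUT={a:3, b:-2, c:-2, d:-5, e:-4, f:0; rest ⊤}
  B6: | IN={a:3, b:-2, c:-2, d:-5, e:-4, f:0; rest ⊤} | OUT={a:-2, b:-2, c:-2, d:-5, e:-4, f:0; rest ⊤}

Merge at B4: IN[B4] = OUT[B3] = {a: ⊤, b: 0, c: -2, d: -5, e: -4, f: -3}

Answer: {a: ⊤, b: 0, c: -2, d: -5, e: -4, f: -3}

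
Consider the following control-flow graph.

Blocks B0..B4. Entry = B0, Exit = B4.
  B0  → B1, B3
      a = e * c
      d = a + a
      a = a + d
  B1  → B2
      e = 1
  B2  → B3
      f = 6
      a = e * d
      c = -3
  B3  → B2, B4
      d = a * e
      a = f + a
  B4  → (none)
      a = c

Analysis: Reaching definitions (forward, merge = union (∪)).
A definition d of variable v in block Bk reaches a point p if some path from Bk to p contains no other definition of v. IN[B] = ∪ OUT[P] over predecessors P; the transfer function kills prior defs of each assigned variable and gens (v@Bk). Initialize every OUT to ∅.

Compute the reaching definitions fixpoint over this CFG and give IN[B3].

Answer: {a@B0, a@B2, c@B2, d@B0, d@B3, e@B1, f@B2}

Derivation:
Converged values:
  B0:   IN={}   OUT={a@B0, d@B0}
  B1:   IN={a@B0, d@B0}   OUT={a@B0, d@B0, e@B1}
  B2:   IN={a@B0, a@B3, c@B2, d@B0, d@B3, e@B1, f@B2}   OUT={a@B2, c@B2, d@B0, d@B3, e@B1, f@B2}
  B3:   IN={a@B0, a@B2, c@B2, d@B0, d@B3, e@B1, f@B2}   OUT={a@B3, c@B2, d@B3, e@B1, f@B2}
  B4:   IN={a@B3, c@B2, d@B3, e@B1, f@B2}   OUT={a@B4, c@B2, d@B3, e@B1, f@B2}

Merge at B3: IN[B3] = OUT[B0] ⊔ OUT[B2] = {a@B0, a@B2, c@B2, d@B0, d@B3, e@B1, f@B2}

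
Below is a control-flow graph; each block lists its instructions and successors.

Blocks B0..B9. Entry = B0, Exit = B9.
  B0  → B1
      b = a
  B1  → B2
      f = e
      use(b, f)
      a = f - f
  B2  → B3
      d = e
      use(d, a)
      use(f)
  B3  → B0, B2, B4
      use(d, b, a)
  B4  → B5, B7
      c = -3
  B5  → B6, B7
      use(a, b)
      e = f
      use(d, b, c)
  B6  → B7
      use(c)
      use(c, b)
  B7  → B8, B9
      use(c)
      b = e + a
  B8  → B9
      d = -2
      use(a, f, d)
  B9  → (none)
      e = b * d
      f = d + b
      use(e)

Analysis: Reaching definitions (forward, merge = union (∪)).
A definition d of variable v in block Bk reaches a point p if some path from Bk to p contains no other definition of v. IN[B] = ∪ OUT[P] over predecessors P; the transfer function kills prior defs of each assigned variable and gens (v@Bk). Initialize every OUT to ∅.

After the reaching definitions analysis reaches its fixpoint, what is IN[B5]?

Answer: {a@B1, b@B0, c@B4, d@B2, f@B1}

Derivation:
Per-block solution:
  B0:  IN={a@B1, b@B0, d@B2, f@B1}  OUT={a@B1, b@B0, d@B2, f@B1}
  B1:  IN={a@B1, b@B0, d@B2, f@B1}  OUT={a@B1, b@B0, d@B2, f@B1}
  B2:  IN={a@B1, b@B0, d@B2, f@B1}  OUT={a@B1, b@B0, d@B2, f@B1}
  B3:  IN={a@B1, b@B0, d@B2, f@B1}  OUT={a@B1, b@B0, d@B2, f@B1}
  B4:  IN={a@B1, b@B0, d@B2, f@B1}  OUT={a@B1, b@B0, c@B4, d@B2, f@B1}
  B5:  IN={a@B1, b@B0, c@B4, d@B2, f@B1}  OUT={a@B1, b@B0, c@B4, d@B2, e@B5, f@B1}
  B6:  IN={a@B1, b@B0, c@B4, d@B2, e@B5, f@B1}  OUT={a@B1, b@B0, c@B4, d@B2, e@B5, f@B1}
  B7:  IN={a@B1, b@B0, c@B4, d@B2, e@B5, f@B1}  OUT={a@B1, b@B7, c@B4, d@B2, e@B5, f@B1}
  B8:  IN={a@B1, b@B7, c@B4, d@B2, e@B5, f@B1}  OUT={a@B1, b@B7, c@B4, d@B8, e@B5, f@B1}
  B9:  IN={a@B1, b@B7, c@B4, d@B2, d@B8, e@B5, f@B1}  OUT={a@B1, b@B7, c@B4, d@B2, d@B8, e@B9, f@B9}

Merge at B5: IN[B5] = OUT[B4] = {a@B1, b@B0, c@B4, d@B2, f@B1}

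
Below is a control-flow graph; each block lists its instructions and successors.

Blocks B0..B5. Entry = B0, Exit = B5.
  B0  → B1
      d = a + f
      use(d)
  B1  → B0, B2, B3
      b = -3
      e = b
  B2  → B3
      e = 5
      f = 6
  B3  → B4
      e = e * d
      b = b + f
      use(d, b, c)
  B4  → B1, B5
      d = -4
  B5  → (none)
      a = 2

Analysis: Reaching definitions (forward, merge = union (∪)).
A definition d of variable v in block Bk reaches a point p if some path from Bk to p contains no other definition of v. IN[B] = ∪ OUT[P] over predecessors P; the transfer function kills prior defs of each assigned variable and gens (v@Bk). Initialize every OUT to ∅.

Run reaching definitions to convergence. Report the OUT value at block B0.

Answer: {b@B1, d@B0, e@B1, f@B2}

Trace:
Per-block solution:
  B0:   IN={b@B1, d@B0, d@B4, e@B1, f@B2}   OUT={b@B1, d@B0, e@B1, f@B2}
  B1:   IN={b@B1, b@B3, d@B0, d@B4, e@B1, e@B3, f@B2}   OUT={b@B1, d@B0, d@B4, e@B1, f@B2}
  B2:   IN={b@B1, d@B0, d@B4, e@B1, f@B2}   OUT={b@B1, d@B0, d@B4, e@B2, f@B2}
  B3:   IN={b@B1, d@B0, d@B4, e@B1, e@B2, f@B2}   OUT={b@B3, d@B0, d@B4, e@B3, f@B2}
  B4:   IN={b@B3, d@B0, d@B4, e@B3, f@B2}   OUT={b@B3, d@B4, e@B3, f@B2}
  B5:   IN={b@B3, d@B4, e@B3, f@B2}   OUT={a@B5, b@B3, d@B4, e@B3, f@B2}

Merge at B0 (entry node, so the boundary value {} is joined with the incoming edge(s)): IN[B0] = {} ⊔ OUT[B1] = {b@B1, d@B0, d@B4, e@B1, f@B2}
Applying B0's transfer function to that IN value gives OUT[B0] (row B0 above).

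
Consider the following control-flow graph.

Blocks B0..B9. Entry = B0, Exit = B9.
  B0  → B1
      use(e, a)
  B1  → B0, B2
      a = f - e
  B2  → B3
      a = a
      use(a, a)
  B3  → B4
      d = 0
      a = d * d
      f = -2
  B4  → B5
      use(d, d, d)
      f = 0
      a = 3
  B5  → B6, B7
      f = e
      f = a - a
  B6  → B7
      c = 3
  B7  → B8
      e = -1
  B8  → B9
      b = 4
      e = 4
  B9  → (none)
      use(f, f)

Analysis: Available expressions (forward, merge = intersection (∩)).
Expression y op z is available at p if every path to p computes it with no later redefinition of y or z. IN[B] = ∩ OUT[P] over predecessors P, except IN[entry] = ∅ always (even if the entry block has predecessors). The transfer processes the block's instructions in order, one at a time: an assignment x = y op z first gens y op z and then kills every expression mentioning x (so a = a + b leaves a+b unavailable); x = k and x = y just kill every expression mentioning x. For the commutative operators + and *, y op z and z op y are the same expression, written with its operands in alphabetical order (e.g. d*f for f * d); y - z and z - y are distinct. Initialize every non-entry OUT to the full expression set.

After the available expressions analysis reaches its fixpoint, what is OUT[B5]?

Per-block solution:
  B0:  IN={}  OUT={}
  B1:  IN={}  OUT={f-e}
  B2:  IN={f-e}  OUT={f-e}
  B3:  IN={f-e}  OUT={d*d}
  B4:  IN={d*d}  OUT={d*d}
  B5:  IN={d*d}  OUT={a-a, d*d}
  B6:  IN={a-a, d*d}  OUT={a-a, d*d}
  B7:  IN={a-a, d*d}  OUT={a-a, d*d}
  B8:  IN={a-a, d*d}  OUT={a-a, d*d}
  B9:  IN={a-a, d*d}  OUT={a-a, d*d}

Merge at B5: IN[B5] = OUT[B4] = {d*d}
Applying B5's transfer function to that IN value gives OUT[B5] (row B5 above).

Answer: {a-a, d*d}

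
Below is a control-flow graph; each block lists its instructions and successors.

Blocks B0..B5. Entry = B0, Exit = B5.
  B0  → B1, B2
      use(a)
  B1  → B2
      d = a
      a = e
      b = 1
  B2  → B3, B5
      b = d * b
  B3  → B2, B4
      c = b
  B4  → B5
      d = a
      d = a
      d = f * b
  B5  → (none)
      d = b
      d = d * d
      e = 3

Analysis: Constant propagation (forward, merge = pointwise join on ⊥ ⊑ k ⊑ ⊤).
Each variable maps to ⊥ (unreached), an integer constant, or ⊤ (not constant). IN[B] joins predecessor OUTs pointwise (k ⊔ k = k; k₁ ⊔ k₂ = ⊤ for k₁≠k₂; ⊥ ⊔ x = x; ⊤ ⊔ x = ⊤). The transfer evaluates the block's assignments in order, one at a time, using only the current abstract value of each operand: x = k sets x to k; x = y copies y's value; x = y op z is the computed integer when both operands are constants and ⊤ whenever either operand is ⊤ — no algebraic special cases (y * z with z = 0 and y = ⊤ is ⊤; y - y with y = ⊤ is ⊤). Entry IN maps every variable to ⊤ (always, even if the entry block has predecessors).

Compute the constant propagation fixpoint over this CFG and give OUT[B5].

Answer: {a: ⊤, b: ⊤, c: ⊤, d: ⊤, e: 3, f: ⊤}

Working:
Fixpoint table:
  B0:  IN=(all ⊤)  OUT=(all ⊤)
  B1:  IN=(all ⊤)  OUT={b:1; rest ⊤}
  B2:  IN=(all ⊤)  OUT=(all ⊤)
  B3:  IN=(all ⊤)  OUT=(all ⊤)
  B4:  IN=(all ⊤)  OUT=(all ⊤)
  B5:  IN=(all ⊤)  OUT={e:3; rest ⊤}

Merge at B5: IN[B5] = OUT[B2] ⊔ OUT[B4] = {a: ⊤, b: ⊤, c: ⊤, d: ⊤, e: ⊤, f: ⊤}
Applying B5's transfer function to that IN value gives OUT[B5] (row B5 above).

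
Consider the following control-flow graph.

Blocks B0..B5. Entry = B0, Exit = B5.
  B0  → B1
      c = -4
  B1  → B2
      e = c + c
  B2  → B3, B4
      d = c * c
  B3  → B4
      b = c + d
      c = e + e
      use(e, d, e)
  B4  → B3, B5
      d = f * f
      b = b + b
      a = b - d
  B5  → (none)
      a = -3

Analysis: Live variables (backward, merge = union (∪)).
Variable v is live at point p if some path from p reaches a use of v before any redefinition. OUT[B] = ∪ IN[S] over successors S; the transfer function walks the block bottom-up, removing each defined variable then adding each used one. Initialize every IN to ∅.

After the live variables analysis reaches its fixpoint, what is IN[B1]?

Per-block solution:
  B0: | IN={b, f} | OUT={b, c, f}
  B1: | IN={b, c, f} | OUT={b, c, e, f}
  B2: | IN={b, c, e, f} | OUT={b, c, d, e, f}
  B3: | IN={c, d, e, f} | OUT={b, c, e, f}
  B4: | IN={b, c, e, f} | OUT={c, d, e, f}
  B5: | IN={} | OUT={}

Merge at B1: OUT[B1] = IN[B2] = {b, c, e, f}
Applying B1's transfer function to that OUT value gives IN[B1] (row B1 above).

Answer: {b, c, f}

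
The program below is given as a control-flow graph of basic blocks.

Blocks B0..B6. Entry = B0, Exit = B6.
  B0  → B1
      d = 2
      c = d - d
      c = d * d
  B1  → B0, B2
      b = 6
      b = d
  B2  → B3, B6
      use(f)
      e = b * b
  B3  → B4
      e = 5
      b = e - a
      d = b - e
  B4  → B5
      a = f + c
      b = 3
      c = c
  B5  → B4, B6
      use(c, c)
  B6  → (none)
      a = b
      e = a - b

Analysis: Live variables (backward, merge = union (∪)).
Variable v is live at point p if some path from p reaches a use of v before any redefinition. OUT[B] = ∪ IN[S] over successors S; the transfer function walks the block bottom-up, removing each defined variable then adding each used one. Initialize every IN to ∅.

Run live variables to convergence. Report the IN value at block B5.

Per-block solution:
  B0: | IN={a, f} | OUT={a, c, d, f}
  B1: | IN={a, c, d, f} | OUT={a, b, c, f}
  B2: | IN={a, b, c, f} | OUT={a, b, c, f}
  B3: | IN={a, c, f} | OUT={c, f}
  B4: | IN={c, f} | OUT={b, c, f}
  B5: | IN={b, c, f} | OUT={b, c, f}
  B6: | IN={b} | OUT={}

Merge at B5: OUT[B5] = IN[B4] ⊔ IN[B6] = {b, c, f}
Applying B5's transfer function to that OUT value gives IN[B5] (row B5 above).

Answer: {b, c, f}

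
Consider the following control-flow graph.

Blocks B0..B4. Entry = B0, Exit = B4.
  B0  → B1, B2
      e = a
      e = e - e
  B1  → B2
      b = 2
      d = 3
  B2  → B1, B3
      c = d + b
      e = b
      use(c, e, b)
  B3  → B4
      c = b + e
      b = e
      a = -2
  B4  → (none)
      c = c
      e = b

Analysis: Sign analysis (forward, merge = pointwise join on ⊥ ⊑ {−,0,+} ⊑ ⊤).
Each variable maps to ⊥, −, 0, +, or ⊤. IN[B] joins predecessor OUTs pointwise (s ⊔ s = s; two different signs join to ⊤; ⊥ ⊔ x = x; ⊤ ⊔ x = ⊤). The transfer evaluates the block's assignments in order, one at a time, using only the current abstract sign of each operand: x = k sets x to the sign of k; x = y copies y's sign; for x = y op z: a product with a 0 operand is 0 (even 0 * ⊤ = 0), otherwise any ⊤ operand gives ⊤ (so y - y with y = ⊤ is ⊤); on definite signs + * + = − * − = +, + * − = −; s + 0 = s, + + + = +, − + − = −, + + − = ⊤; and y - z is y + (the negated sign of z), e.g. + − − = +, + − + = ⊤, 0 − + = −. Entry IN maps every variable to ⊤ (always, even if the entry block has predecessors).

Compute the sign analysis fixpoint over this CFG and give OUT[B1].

Answer: {a: ⊤, b: +, c: ⊤, d: +, e: ⊤, f: ⊤}

Trace:
Per-block solution:
  B0:   IN=(all ⊤)   OUT=(all ⊤)
  B1:   IN=(all ⊤)   OUT={b:+, d:+; rest ⊤}
  B2:   IN=(all ⊤)   OUT=(all ⊤)
  B3:   IN=(all ⊤)   OUT={a:-; rest ⊤}
  B4:   IN={a:-; rest ⊤}   OUT={a:-; rest ⊤}

Merge at B1: IN[B1] = OUT[B0] ⊔ OUT[B2] = {a: ⊤, b: ⊤, c: ⊤, d: ⊤, e: ⊤, f: ⊤}
Applying B1's transfer function to that IN value gives OUT[B1] (row B1 above).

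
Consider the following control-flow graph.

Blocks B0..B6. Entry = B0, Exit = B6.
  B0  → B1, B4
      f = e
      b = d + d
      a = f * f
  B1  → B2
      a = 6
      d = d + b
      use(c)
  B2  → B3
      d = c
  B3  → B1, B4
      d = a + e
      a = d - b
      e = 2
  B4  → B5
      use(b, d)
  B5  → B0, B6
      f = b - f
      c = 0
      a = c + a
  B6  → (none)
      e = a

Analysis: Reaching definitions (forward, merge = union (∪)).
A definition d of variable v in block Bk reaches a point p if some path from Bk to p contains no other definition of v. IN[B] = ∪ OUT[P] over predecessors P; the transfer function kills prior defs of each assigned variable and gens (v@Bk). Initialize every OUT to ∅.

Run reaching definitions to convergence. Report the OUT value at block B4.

Per-block solution:
  B0:  IN={a@B5, b@B0, c@B5, d@B3, e@B3, f@B5}  OUT={a@B0, b@B0, c@B5, d@B3, e@B3, f@B0}
  B1:  IN={a@B0, a@B3, b@B0, c@B5, d@B3, e@B3, f@B0}  OUT={a@B1, b@B0, c@B5, d@B1, e@B3, f@B0}
  B2:  IN={a@B1, b@B0, c@B5, d@B1, e@B3, f@B0}  OUT={a@B1, b@B0, c@B5, d@B2, e@B3, f@B0}
  B3:  IN={a@B1, b@B0, c@B5, d@B2, e@B3, f@B0}  OUT={a@B3, b@B0, c@B5, d@B3, e@B3, f@B0}
  B4:  IN={a@B0, a@B3, b@B0, c@B5, d@B3, e@B3, f@B0}  OUT={a@B0, a@B3, b@B0, c@B5, d@B3, e@B3, f@B0}
  B5:  IN={a@B0, a@B3, b@B0, c@B5, d@B3, e@B3, f@B0}  OUT={a@B5, b@B0, c@B5, d@B3, e@B3, f@B5}
  B6:  IN={a@B5, b@B0, c@B5, d@B3, e@B3, f@B5}  OUT={a@B5, b@B0, c@B5, d@B3, e@B6, f@B5}

Merge at B4: IN[B4] = OUT[B0] ⊔ OUT[B3] = {a@B0, a@B3, b@B0, c@B5, d@B3, e@B3, f@B0}
Applying B4's transfer function to that IN value gives OUT[B4] (row B4 above).

Answer: {a@B0, a@B3, b@B0, c@B5, d@B3, e@B3, f@B0}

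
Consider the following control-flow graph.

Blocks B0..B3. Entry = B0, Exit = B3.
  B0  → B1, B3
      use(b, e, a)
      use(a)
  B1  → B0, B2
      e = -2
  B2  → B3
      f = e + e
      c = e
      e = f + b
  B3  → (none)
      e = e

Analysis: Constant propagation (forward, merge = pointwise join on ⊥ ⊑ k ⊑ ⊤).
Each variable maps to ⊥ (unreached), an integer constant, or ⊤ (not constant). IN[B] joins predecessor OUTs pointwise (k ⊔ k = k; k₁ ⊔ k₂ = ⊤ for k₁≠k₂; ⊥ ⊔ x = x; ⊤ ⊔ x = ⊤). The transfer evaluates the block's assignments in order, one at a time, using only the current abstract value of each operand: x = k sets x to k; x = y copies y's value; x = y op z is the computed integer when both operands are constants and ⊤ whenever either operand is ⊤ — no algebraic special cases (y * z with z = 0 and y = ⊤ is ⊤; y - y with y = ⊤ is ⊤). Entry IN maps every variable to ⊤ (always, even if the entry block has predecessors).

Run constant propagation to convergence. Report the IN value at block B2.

Fixpoint table:
  B0: | IN=(all ⊤) | OUT=(all ⊤)
  B1: | IN=(all ⊤) | OUT={e:-2; rest ⊤}
  B2: | IN={e:-2; rest ⊤} | OUT={c:-2, f:-4; rest ⊤}
  B3: | IN=(all ⊤) | OUT=(all ⊤)

Merge at B2: IN[B2] = OUT[B1] = {a: ⊤, b: ⊤, c: ⊤, d: ⊤, e: -2, f: ⊤}

Answer: {a: ⊤, b: ⊤, c: ⊤, d: ⊤, e: -2, f: ⊤}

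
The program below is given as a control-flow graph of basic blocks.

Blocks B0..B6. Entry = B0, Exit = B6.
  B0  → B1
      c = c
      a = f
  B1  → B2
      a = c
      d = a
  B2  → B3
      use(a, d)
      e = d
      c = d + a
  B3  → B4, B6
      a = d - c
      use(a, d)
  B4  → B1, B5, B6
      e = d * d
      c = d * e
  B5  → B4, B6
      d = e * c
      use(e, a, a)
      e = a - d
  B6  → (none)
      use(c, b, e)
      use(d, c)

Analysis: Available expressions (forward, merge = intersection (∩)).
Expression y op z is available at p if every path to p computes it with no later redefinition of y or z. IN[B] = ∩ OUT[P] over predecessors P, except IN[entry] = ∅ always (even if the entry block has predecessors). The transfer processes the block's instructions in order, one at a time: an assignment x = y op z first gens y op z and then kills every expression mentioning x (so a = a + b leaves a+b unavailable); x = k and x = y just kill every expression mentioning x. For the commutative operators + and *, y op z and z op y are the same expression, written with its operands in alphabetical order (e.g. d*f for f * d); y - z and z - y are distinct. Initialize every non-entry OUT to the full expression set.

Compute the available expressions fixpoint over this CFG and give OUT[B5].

Answer: {a-d}

Derivation:
Fixpoint table:
  B0: | IN={} | OUT={}
  B1: | IN={} | OUT={}
  B2: | IN={} | OUT={a+d}
  B3: | IN={a+d} | OUT={d-c}
  B4: | IN={} | OUT={d*d, d*e}
  B5: | IN={d*d, d*e} | OUT={a-d}
  B6: | IN={} | OUT={}

Merge at B5: IN[B5] = OUT[B4] = {d*d, d*e}
Applying B5's transfer function to that IN value gives OUT[B5] (row B5 above).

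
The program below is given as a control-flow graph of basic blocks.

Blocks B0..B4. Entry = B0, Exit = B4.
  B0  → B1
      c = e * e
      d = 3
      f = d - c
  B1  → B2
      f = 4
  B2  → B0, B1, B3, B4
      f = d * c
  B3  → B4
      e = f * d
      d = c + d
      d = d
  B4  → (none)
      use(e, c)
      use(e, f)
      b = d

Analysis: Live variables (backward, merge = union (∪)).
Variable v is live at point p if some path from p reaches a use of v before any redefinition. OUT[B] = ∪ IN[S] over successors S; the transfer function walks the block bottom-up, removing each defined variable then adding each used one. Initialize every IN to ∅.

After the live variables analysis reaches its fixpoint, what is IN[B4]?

Per-block solution:
  B0:  IN={e}  OUT={c, d, e}
  B1:  IN={c, d, e}  OUT={c, d, e}
  B2:  IN={c, d, e}  OUT={c, d, e, f}
  B3:  IN={c, d, f}  OUT={c, d, e, f}
  B4:  IN={c, d, e, f}  OUT={}

B4 is the boundary node: OUT[B4] = {}
Applying B4's transfer function to that OUT value gives IN[B4] (row B4 above).

Answer: {c, d, e, f}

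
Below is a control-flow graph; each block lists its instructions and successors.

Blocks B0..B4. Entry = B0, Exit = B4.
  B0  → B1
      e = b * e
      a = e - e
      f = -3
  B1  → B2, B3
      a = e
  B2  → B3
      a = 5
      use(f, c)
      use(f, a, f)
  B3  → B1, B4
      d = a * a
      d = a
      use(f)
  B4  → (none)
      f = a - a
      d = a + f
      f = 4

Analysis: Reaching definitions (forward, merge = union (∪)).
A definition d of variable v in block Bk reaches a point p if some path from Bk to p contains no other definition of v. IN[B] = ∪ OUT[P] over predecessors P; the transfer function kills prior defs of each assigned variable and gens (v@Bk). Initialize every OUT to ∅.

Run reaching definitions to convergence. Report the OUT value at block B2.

Answer: {a@B2, d@B3, e@B0, f@B0}

Derivation:
Per-block solution:
  B0:  IN={}  OUT={a@B0, e@B0, f@B0}
  B1:  IN={a@B0, a@B1, a@B2, d@B3, e@B0, f@B0}  OUT={a@B1, d@B3, e@B0, f@B0}
  B2:  IN={a@B1, d@B3, e@B0, f@B0}  OUT={a@B2, d@B3, e@B0, f@B0}
  B3:  IN={a@B1, a@B2, d@B3, e@B0, f@B0}  OUT={a@B1, a@B2, d@B3, e@B0, f@B0}
  B4:  IN={a@B1, a@B2, d@B3, e@B0, f@B0}  OUT={a@B1, a@B2, d@B4, e@B0, f@B4}

Merge at B2: IN[B2] = OUT[B1] = {a@B1, d@B3, e@B0, f@B0}
Applying B2's transfer function to that IN value gives OUT[B2] (row B2 above).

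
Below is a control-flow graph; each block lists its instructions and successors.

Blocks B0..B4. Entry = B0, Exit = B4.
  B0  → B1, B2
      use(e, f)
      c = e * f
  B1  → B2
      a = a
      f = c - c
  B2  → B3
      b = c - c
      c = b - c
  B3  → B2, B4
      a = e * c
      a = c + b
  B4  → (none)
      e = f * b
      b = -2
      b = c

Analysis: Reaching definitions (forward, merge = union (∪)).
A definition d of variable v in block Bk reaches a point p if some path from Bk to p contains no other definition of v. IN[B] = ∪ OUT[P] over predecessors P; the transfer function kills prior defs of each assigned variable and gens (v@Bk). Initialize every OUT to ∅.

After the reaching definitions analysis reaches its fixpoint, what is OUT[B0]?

Answer: {c@B0}

Working:
Fixpoint table:
  B0:   IN={}   OUT={c@B0}
  B1:   IN={c@B0}   OUT={a@B1, c@B0, f@B1}
  B2:   IN={a@B1, a@B3, b@B2, c@B0, c@B2, f@B1}   OUT={a@B1, a@B3, b@B2, c@B2, f@B1}
  B3:   IN={a@B1, a@B3, b@B2, c@B2, f@B1}   OUT={a@B3, b@B2, c@B2, f@B1}
  B4:   IN={a@B3, b@B2, c@B2, f@B1}   OUT={a@B3, b@B4, c@B2, e@B4, f@B1}

B0 is the boundary node: IN[B0] = {}
Applying B0's transfer function to that IN value gives OUT[B0] (row B0 above).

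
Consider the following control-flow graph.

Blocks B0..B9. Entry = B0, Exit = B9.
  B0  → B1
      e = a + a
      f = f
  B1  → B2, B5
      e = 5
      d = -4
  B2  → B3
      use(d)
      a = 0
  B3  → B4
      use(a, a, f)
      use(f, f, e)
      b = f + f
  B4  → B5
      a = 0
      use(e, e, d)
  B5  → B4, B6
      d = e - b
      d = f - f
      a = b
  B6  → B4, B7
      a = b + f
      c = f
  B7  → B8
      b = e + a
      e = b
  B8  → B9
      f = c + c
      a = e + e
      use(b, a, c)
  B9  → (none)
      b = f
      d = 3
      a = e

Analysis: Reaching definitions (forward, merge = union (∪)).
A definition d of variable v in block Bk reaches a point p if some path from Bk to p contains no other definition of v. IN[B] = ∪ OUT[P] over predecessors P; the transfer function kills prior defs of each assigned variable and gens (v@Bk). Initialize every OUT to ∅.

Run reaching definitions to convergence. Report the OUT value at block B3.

Answer: {a@B2, b@B3, d@B1, e@B1, f@B0}

Derivation:
Fixpoint table:
  B0: | IN={} | OUT={e@B0, f@B0}
  B1: | IN={e@B0, f@B0} | OUT={d@B1, e@B1, f@B0}
  B2: | IN={d@B1, e@B1, f@B0} | OUT={a@B2, d@B1, e@B1, f@B0}
  B3: | IN={a@B2, d@B1, e@B1, f@B0} | OUT={a@B2, b@B3, d@B1, e@B1, f@B0}
  B4: | IN={a@B2, a@B5, a@B6, b@B3, c@B6, d@B1, d@B5, e@B1, f@B0} | OUT={a@B4, b@B3, c@B6, d@B1, d@B5, e@B1, f@B0}
  B5: | IN={a@B4, b@B3, c@B6, d@B1, d@B5, e@B1, f@B0} | OUT={a@B5, b@B3, c@B6, d@B5, e@B1, f@B0}
  B6: | IN={a@B5, b@B3, c@B6, d@B5, e@B1, f@B0} | OUT={a@B6, b@B3, c@B6, d@B5, e@B1, f@B0}
  B7: | IN={a@B6, b@B3, c@B6, d@B5, e@B1, f@B0} | OUT={a@B6, b@B7, c@B6, d@B5, e@B7, f@B0}
  B8: | IN={a@B6, b@B7, c@B6, d@B5, e@B7, f@B0} | OUT={a@B8, b@B7, c@B6, d@B5, e@B7, f@B8}
  B9: | IN={a@B8, b@B7, c@B6, d@B5, e@B7, f@B8} | OUT={a@B9, b@B9, c@B6, d@B9, e@B7, f@B8}

Merge at B3: IN[B3] = OUT[B2] = {a@B2, d@B1, e@B1, f@B0}
Applying B3's transfer function to that IN value gives OUT[B3] (row B3 above).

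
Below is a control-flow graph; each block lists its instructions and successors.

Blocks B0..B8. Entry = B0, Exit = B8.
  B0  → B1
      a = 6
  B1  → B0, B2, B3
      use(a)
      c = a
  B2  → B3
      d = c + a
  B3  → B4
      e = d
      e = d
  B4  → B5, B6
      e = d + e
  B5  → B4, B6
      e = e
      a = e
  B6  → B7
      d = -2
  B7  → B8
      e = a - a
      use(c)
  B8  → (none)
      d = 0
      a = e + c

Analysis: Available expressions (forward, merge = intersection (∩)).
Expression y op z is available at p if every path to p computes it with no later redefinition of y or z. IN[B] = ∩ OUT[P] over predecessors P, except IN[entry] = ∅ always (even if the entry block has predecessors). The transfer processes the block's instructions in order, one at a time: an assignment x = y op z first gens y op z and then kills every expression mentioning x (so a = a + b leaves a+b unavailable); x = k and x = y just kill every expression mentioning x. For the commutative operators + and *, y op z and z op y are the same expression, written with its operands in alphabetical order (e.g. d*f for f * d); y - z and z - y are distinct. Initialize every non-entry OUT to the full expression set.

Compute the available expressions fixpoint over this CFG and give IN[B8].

Answer: {a-a}

Trace:
Fixpoint table:
  B0:   IN={}   OUT={}
  B1:   IN={}   OUT={}
  B2:   IN={}   OUT={a+c}
  B3:   IN={}   OUT={}
  B4:   IN={}   OUT={}
  B5:   IN={}   OUT={}
  B6:   IN={}   OUT={}
  B7:   IN={}   OUT={a-a}
  B8:   IN={a-a}   OUT={c+e}

Merge at B8: IN[B8] = OUT[B7] = {a-a}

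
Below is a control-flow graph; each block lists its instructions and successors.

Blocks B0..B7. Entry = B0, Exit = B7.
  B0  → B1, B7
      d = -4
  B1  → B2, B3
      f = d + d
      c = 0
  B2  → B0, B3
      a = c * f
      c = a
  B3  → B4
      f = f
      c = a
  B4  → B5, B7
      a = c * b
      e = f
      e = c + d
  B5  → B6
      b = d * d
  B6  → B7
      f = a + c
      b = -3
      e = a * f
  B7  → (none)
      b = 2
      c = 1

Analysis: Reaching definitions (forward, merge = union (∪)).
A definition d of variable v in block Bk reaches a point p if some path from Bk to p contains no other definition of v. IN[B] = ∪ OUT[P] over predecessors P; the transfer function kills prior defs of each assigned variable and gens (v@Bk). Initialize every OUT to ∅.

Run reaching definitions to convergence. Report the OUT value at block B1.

Answer: {a@B2, c@B1, d@B0, f@B1}

Working:
Converged values:
  B0:   IN={a@B2, c@B2, d@B0, f@B1}   OUT={a@B2, c@B2, d@B0, f@B1}
  B1:   IN={a@B2, c@B2, d@B0, f@B1}   OUT={a@B2, c@B1, d@B0, f@B1}
  B2:   IN={a@B2, c@B1, d@B0, f@B1}   OUT={a@B2, c@B2, d@B0, f@B1}
  B3:   IN={a@B2, c@B1, c@B2, d@B0, f@B1}   OUT={a@B2, c@B3, d@B0, f@B3}
  B4:   IN={a@B2, c@B3, d@B0, f@B3}   OUT={a@B4, c@B3, d@B0, e@B4, f@B3}
  B5:   IN={a@B4, c@B3, d@B0, e@B4, f@B3}   OUT={a@B4, b@B5, c@B3, d@B0, e@B4, f@B3}
  B6:   IN={a@B4, b@B5, c@B3, d@B0, e@B4, f@B3}   OUT={a@B4, b@B6, c@B3, d@B0, e@B6, f@B6}
  B7:   IN={a@B2, a@B4, b@B6, c@B2, c@B3, d@B0, e@B4, e@B6, f@B1, f@B3, f@B6}   OUT={a@B2, a@B4, b@B7, c@B7, d@B0, e@B4, e@B6, f@B1, f@B3, f@B6}

Merge at B1: IN[B1] = OUT[B0] = {a@B2, c@B2, d@B0, f@B1}
Applying B1's transfer function to that IN value gives OUT[B1] (row B1 above).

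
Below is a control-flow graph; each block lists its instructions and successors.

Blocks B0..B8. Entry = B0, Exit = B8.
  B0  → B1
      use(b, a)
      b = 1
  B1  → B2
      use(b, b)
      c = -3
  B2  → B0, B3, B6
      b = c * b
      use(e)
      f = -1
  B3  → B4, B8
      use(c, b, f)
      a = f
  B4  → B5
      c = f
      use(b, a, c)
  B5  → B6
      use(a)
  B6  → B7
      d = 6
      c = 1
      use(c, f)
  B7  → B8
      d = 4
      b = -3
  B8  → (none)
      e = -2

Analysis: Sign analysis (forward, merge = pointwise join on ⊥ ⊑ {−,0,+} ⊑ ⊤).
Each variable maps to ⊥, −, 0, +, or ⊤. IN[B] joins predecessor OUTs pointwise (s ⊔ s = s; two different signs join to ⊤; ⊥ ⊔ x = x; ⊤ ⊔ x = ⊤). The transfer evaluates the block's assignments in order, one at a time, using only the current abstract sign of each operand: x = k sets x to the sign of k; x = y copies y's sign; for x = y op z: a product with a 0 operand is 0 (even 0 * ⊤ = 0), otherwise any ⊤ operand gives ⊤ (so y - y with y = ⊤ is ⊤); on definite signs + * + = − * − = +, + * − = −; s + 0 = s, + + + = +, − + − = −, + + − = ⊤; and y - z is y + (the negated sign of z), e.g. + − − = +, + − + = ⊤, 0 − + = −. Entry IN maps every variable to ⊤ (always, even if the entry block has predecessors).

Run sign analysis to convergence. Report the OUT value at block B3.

Answer: {a: -, b: -, c: -, d: ⊤, e: ⊤, f: -}

Derivation:
Fixpoint table:
  B0: | IN=(all ⊤) | OUT={b:+; rest ⊤}
  B1: | IN={b:+; rest ⊤} | OUT={b:+, c:-; rest ⊤}
  B2: | IN={b:+, c:-; rest ⊤} | OUT={b:-, c:-, f:-; rest ⊤}
  B3: | IN={b:-, c:-, f:-; rest ⊤} | OUT={a:-, b:-, c:-, f:-; rest ⊤}
  B4: | IN={a:-, b:-, c:-, f:-; rest ⊤} | OUT={a:-, b:-, c:-, f:-; rest ⊤}
  B5: | IN={a:-, b:-, c:-, f:-; rest ⊤} | OUT={a:-, b:-, c:-, f:-; rest ⊤}
  B6: | IN={b:-, c:-, f:-; rest ⊤} | OUT={b:-, c:+, d:+, f:-; rest ⊤}
  B7: | IN={b:-, c:+, d:+, f:-; rest ⊤} | OUT={b:-, c:+, d:+, f:-; rest ⊤}
  B8: | IN={b:-, f:-; rest ⊤} | OUT={b:-, e:-, f:-; rest ⊤}

Merge at B3: IN[B3] = OUT[B2] = {a: ⊤, b: -, c: -, d: ⊤, e: ⊤, f: -}
Applying B3's transfer function to that IN value gives OUT[B3] (row B3 above).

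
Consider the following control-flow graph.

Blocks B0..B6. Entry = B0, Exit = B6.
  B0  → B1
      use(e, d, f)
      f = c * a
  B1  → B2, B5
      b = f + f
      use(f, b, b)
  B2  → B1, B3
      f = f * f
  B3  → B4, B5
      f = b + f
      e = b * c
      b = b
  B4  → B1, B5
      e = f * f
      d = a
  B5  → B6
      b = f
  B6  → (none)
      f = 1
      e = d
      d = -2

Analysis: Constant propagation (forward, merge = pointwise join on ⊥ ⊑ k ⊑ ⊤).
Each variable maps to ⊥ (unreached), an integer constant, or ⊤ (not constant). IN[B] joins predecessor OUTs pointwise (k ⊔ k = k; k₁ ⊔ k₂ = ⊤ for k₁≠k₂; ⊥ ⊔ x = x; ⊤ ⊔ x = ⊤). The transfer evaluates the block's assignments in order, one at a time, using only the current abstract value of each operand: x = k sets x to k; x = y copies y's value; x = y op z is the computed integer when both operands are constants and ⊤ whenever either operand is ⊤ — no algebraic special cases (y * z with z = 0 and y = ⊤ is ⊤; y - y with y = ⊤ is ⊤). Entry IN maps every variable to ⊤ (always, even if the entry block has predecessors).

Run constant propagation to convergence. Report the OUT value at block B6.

Answer: {a: ⊤, b: ⊤, c: ⊤, d: -2, e: ⊤, f: 1}

Derivation:
Per-block solution:
  B0:  IN=(all ⊤)  OUT=(all ⊤)
  B1:  IN=(all ⊤)  OUT=(all ⊤)
  B2:  IN=(all ⊤)  OUT=(all ⊤)
  B3:  IN=(all ⊤)  OUT=(all ⊤)
  B4:  IN=(all ⊤)  OUT=(all ⊤)
  B5:  IN=(all ⊤)  OUT=(all ⊤)
  B6:  IN=(all ⊤)  OUT={d:-2, f:1; rest ⊤}

Merge at B6: IN[B6] = OUT[B5] = {a: ⊤, b: ⊤, c: ⊤, d: ⊤, e: ⊤, f: ⊤}
Applying B6's transfer function to that IN value gives OUT[B6] (row B6 above).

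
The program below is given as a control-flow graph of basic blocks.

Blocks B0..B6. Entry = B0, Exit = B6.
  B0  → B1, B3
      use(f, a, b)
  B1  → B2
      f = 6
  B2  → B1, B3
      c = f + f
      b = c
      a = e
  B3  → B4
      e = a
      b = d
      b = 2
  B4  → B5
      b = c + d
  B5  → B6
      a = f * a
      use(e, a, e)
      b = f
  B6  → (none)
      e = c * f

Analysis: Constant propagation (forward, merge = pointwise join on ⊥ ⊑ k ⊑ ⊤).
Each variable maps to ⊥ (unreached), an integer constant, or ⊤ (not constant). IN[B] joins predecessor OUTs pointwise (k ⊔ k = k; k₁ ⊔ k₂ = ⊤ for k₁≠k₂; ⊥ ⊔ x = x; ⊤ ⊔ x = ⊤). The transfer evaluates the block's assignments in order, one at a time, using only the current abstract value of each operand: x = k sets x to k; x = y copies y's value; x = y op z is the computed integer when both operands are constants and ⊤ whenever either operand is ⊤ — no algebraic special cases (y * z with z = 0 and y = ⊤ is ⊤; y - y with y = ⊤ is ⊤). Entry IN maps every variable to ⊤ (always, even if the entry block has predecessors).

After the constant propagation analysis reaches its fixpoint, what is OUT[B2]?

Per-block solution:
  B0:   IN=(all ⊤)   OUT=(all ⊤)
  B1:   IN=(all ⊤)   OUT={f:6; rest ⊤}
  B2:   IN={f:6; rest ⊤}   OUT={b:12, c:12, f:6; rest ⊤}
  B3:   IN=(all ⊤)   OUT={b:2; rest ⊤}
  B4:   IN={b:2; rest ⊤}   OUT=(all ⊤)
  B5:   IN=(all ⊤)   OUT=(all ⊤)
  B6:   IN=(all ⊤)   OUT=(all ⊤)

Merge at B2: IN[B2] = OUT[B1] = {a: ⊤, b: ⊤, c: ⊤, d: ⊤, e: ⊤, f: 6}
Applying B2's transfer function to that IN value gives OUT[B2] (row B2 above).

Answer: {a: ⊤, b: 12, c: 12, d: ⊤, e: ⊤, f: 6}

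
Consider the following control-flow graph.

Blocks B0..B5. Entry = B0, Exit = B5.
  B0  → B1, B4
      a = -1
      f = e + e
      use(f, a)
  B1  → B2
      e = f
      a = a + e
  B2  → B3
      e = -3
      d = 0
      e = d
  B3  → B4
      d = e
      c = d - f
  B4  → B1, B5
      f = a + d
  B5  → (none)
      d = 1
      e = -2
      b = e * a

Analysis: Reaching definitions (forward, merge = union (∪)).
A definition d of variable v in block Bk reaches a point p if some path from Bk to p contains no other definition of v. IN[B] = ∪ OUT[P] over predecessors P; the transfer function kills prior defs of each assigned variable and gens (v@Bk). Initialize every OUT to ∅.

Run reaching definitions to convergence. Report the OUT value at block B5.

Fixpoint table:
  B0:   IN={}   OUT={a@B0, f@B0}
  B1:   IN={a@B0, a@B1, c@B3, d@B3, e@B2, f@B0, f@B4}   OUT={a@B1, c@B3, d@B3, e@B1, f@B0, f@B4}
  B2:   IN={a@B1, c@B3, d@B3, e@B1, f@B0, f@B4}   OUT={a@B1, c@B3, d@B2, e@B2, f@B0, f@B4}
  B3:   IN={a@B1, c@B3, d@B2, e@B2, f@B0, f@B4}   OUT={a@B1, c@B3, d@B3, e@B2, f@B0, f@B4}
  B4:   IN={a@B0, a@B1, c@B3, d@B3, e@B2, f@B0, f@B4}   OUT={a@B0, a@B1, c@B3, d@B3, e@B2, f@B4}
  B5:   IN={a@B0, a@B1, c@B3, d@B3, e@B2, f@B4}   OUT={a@B0, a@B1, b@B5, c@B3, d@B5, e@B5, f@B4}

Merge at B5: IN[B5] = OUT[B4] = {a@B0, a@B1, c@B3, d@B3, e@B2, f@B4}
Applying B5's transfer function to that IN value gives OUT[B5] (row B5 above).

Answer: {a@B0, a@B1, b@B5, c@B3, d@B5, e@B5, f@B4}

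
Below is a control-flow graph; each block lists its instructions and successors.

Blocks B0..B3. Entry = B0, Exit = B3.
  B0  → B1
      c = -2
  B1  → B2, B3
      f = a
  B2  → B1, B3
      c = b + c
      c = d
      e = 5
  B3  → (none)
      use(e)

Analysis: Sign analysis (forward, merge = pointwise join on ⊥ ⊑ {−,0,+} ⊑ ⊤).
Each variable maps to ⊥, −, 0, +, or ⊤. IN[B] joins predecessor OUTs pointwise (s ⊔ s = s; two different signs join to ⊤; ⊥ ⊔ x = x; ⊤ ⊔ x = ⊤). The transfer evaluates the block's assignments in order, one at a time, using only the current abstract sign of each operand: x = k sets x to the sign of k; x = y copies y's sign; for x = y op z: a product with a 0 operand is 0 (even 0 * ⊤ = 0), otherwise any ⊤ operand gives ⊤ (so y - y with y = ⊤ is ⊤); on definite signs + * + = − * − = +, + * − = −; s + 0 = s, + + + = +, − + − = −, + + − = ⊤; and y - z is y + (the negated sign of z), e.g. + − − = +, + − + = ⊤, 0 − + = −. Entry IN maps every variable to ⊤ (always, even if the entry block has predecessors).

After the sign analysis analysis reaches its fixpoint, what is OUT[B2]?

Answer: {a: ⊤, b: ⊤, c: ⊤, d: ⊤, e: +, f: ⊤}

Derivation:
Per-block solution:
  B0: | IN=(all ⊤) | OUT={c:-; rest ⊤}
  B1: | IN=(all ⊤) | OUT=(all ⊤)
  B2: | IN=(all ⊤) | OUT={e:+; rest ⊤}
  B3: | IN=(all ⊤) | OUT=(all ⊤)

Merge at B2: IN[B2] = OUT[B1] = {a: ⊤, b: ⊤, c: ⊤, d: ⊤, e: ⊤, f: ⊤}
Applying B2's transfer function to that IN value gives OUT[B2] (row B2 above).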